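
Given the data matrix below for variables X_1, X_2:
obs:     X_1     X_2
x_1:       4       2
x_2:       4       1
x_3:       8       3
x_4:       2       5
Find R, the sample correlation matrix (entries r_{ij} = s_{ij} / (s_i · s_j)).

Step 1 — column means:
  mean(X_1) = (4 + 4 + 8 + 2) / 4 = 18/4 = 4.5
  mean(X_2) = (2 + 1 + 3 + 5) / 4 = 11/4 = 2.75

Step 2 — sample variances and covariances s[i,j] = (1/(n-1)) · Σ_k (x_{k,i} - mean_i) · (x_{k,j} - mean_j), with n-1 = 3:
  s[X_1,X_1] = ((-0.5)·(-0.5) + (-0.5)·(-0.5) + (3.5)·(3.5) + (-2.5)·(-2.5)) / 3 = 19/3 = 6.3333
  s[X_1,X_2] = ((-0.5)·(-0.75) + (-0.5)·(-1.75) + (3.5)·(0.25) + (-2.5)·(2.25)) / 3 = -3.5/3 = -1.1667
  s[X_2,X_2] = ((-0.75)·(-0.75) + (-1.75)·(-1.75) + (0.25)·(0.25) + (2.25)·(2.25)) / 3 = 8.75/3 = 2.9167
  Sample standard deviations s_i = √(s[i,i]):
  s(X_1) = √(6.3333) = 2.5166
  s(X_2) = √(2.9167) = 1.7078

Step 3 — r_{ij} = s_{ij} / (s_i · s_j):
  r[X_1,X_1] = 1 (diagonal).
  r[X_1,X_2] = -1.1667 / (2.5166 · 1.7078) = -1.1667 / 4.2979 = -0.2714
  r[X_2,X_2] = 1 (diagonal).

R is symmetric with unit diagonal. Assembling:

R = [[1, -0.2714],
 [-0.2714, 1]]


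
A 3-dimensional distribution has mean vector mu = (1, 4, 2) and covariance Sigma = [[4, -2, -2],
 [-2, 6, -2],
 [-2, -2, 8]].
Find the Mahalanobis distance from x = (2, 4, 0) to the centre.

Step 1 — centre the observation: (x - mu) = (1, 0, -2).

Step 2 — invert Sigma (cofactor / det for 3×3, or solve directly):
  Sigma^{-1} = [[0.4231, 0.1923, 0.1538],
 [0.1923, 0.2692, 0.1154],
 [0.1538, 0.1154, 0.1923]].

Step 3 — form the quadratic (x - mu)^T · Sigma^{-1} · (x - mu):
  Sigma^{-1} · (x - mu) = (0.1154, -0.0385, -0.2308).
  (x - mu)^T · [Sigma^{-1} · (x - mu)] = (1)·(0.1154) + (0)·(-0.0385) + (-2)·(-0.2308) = 0.5769.

Step 4 — take square root: d = √(0.5769) ≈ 0.7596.

d(x, mu) = √(0.5769) ≈ 0.7596


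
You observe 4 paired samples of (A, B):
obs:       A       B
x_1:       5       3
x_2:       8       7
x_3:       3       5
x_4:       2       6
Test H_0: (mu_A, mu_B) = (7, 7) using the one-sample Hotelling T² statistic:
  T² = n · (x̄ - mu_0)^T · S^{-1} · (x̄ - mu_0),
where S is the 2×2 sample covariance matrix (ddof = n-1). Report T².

Step 1 — sample mean vector:
  mean(A) = (5 + 8 + 3 + 2) / 4 = 18/4 = 4.5
  mean(B) = (3 + 7 + 5 + 6) / 4 = 21/4 = 5.25
  x̄ = (4.5, 5.25),  deviation x̄ - mu_0 = (4.5, 5.25) - (7, 7) = (-2.5, -1.75).

Step 2 — sample covariance matrix, S[i,j] = (1/(n-1)) · Σ_k (x_{k,i} - mean_i) · (x_{k,j} - mean_j), divisor n-1 = 3:
  S[A,A] = ((0.5)·(0.5) + (3.5)·(3.5) + (-1.5)·(-1.5) + (-2.5)·(-2.5)) / 3 = 21/3 = 7
  S[A,B] = ((0.5)·(-2.25) + (3.5)·(1.75) + (-1.5)·(-0.25) + (-2.5)·(0.75)) / 3 = 3.5/3 = 1.1667
  S[B,B] = ((-2.25)·(-2.25) + (1.75)·(1.75) + (-0.25)·(-0.25) + (0.75)·(0.75)) / 3 = 8.75/3 = 2.9167
  S = [[7, 1.1667],
 [1.1667, 2.9167]].

Step 3 — invert S. det(S) = 7·2.9167 - (1.1667)² = 19.0556.
  S^{-1} = (1/det) · [[d, -b], [-b, a]] = [[0.1531, -0.0612],
 [-0.0612, 0.3673]].

Step 4 — quadratic form (x̄ - mu_0)^T · S^{-1} · (x̄ - mu_0):
  S^{-1} · (x̄ - mu_0) = (-0.2755, -0.4898),
  (x̄ - mu_0)^T · [...] = (-2.5)·(-0.2755) + (-1.75)·(-0.4898) = 1.5459.

Step 5 — scale by n: T² = 4 · 1.5459 = 6.1837.

T² ≈ 6.1837


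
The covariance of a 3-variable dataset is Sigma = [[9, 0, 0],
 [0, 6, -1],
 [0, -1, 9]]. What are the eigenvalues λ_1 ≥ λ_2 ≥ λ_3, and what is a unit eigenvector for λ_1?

Step 1 — characteristic polynomial p(λ) = det(λI - Sigma) = λ³ - tr·λ² + c_1·λ - det, where tr = trace, c_1 = sum of the principal 2×2 minors, det = det(Sigma):
  tr = 9 + 6 + 9 = 24,
  c_1 = (9·6 - (0)²) + (9·9 - (0)²) + (6·9 - (-1)²) = 54 + 81 + 53 = 188,
  det = 9·(6·9 - (-1)²) - (0)·((0)·9 - (-1)·(0)) + (0)·((0)·(-1) - 6·(0)) = 9·(53) - (0)·(0) + (0)·(0) = 477.
  So p(λ) = λ³ - 24λ² + 188λ - 477.
Step 2 — look for an integer root (rational root theorem: any rational root is an integer divisor of 477). Testing λ = 9:
  p(9) = 729 - 1944 + 1692 - 477 = 0  ✓
  Dividing out (λ - 9): p(λ) = (λ - 9)(λ² - 15λ + 53).
Step 3 — remaining eigenvalues from the quadratic λ² - 15λ + 53 = 0:
  Δ = 15² - 4·53 = 225 - 212 = 13,  λ = (15 ± √13)/2 = (15 ± 3.6056)/2 ≈ 9.3028 or 5.6972.
  Sorted: λ_1 = 9.3028,  λ_2 = 9,  λ_3 = 5.6972  (check: sum = 24 = tr ✓).

Step 4 — unit eigenvector for λ_1 ≈ 9.3028: v spans the null space of (Sigma - λ_1 I), whose rows are
  r_1 = (-0.3028, 0, 0),  r_2 = (0, -3.3028, -1),  r_3 = (0, -1, -0.3028).
  v is orthogonal to every row, so take v ∝ r_1 × r_2 = ((0)·(-1) - (0)·(-3.3028), (0)·(0) - (-0.3028)·(-1), (-0.3028)·(-3.3028) - (0)·(0)) ≈ (0, -0.3028, 1).
  Rescale (multiply by -1 so the first nonzero entry is positive): u = (0, 0.3028, -1).
  ||u|| = √((0)² + (0.3028)² + (-1)²) = √(1.0917) ≈ 1.0448,  v_1 = u/||u|| ≈ (0, 0.2898, -0.9571) (||v_1|| = 1).

λ_1 = 9.3028,  λ_2 = 9,  λ_3 = 5.6972;  v_1 ≈ (0, 0.2898, -0.9571)


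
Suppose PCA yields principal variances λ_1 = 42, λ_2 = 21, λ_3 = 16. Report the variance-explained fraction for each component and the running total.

Step 1 — total variance = trace(Sigma) = Σ λ_i = 42 + 21 + 16 = 79.

Step 2 — fraction explained by component i = λ_i / Σ λ:
  PC1: 42/79 = 0.5316
  PC2: 21/79 = 0.2658
  PC3: 16/79 = 0.2025

Step 3 — cumulative fraction after k components = (λ_1 + ... + λ_k) / Σ λ:
  k = 1: 42/79 = 0.5316
  k = 2: (42 + 21)/79 = 63/79 = 0.7975
  k = 3: (42 + 21 + 16)/79 = 79/79 = 1

Summary (fraction, with percent):

explained: PC1 0.5316 (53.16%), PC2 0.2658 (26.58%), PC3 0.2025 (20.25%);  cumulative: 0.5316, 0.7975, 1


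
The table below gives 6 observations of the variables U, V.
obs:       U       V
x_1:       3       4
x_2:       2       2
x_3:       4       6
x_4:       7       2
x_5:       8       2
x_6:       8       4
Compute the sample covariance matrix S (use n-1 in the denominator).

Step 1 — column means:
  mean(U) = (3 + 2 + 4 + 7 + 8 + 8) / 6 = 32/6 = 5.3333
  mean(V) = (4 + 2 + 6 + 2 + 2 + 4) / 6 = 20/6 = 3.3333

Step 2 — sample covariance S[i,j] = (1/(n-1)) · Σ_k (x_{k,i} - mean_i) · (x_{k,j} - mean_j), with n-1 = 5.
  S[U,U] = ((-2.3333)·(-2.3333) + (-3.3333)·(-3.3333) + (-1.3333)·(-1.3333) + (1.6667)·(1.6667) + (2.6667)·(2.6667) + (2.6667)·(2.6667)) / 5 = 35.3333/5 = 7.0667
  S[U,V] = ((-2.3333)·(0.6667) + (-3.3333)·(-1.3333) + (-1.3333)·(2.6667) + (1.6667)·(-1.3333) + (2.6667)·(-1.3333) + (2.6667)·(0.6667)) / 5 = -4.6667/5 = -0.9333
  S[V,V] = ((0.6667)·(0.6667) + (-1.3333)·(-1.3333) + (2.6667)·(2.6667) + (-1.3333)·(-1.3333) + (-1.3333)·(-1.3333) + (0.6667)·(0.6667)) / 5 = 13.3333/5 = 2.6667

S is symmetric (S[j,i] = S[i,j]). Assembling:

S = [[7.0667, -0.9333],
 [-0.9333, 2.6667]]


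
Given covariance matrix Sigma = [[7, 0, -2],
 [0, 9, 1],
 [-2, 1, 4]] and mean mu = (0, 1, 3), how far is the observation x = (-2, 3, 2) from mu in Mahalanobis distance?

Step 1 — centre the observation: (x - mu) = (-2, 2, -1).

Step 2 — invert Sigma (cofactor / det for 3×3, or solve directly):
  Sigma^{-1} = [[0.1675, -0.0096, 0.0861],
 [-0.0096, 0.1148, -0.0335],
 [0.0861, -0.0335, 0.3014]].

Step 3 — form the quadratic (x - mu)^T · Sigma^{-1} · (x - mu):
  Sigma^{-1} · (x - mu) = (-0.4402, 0.2823, -0.5407).
  (x - mu)^T · [Sigma^{-1} · (x - mu)] = (-2)·(-0.4402) + (2)·(0.2823) + (-1)·(-0.5407) = 1.9856.

Step 4 — take square root: d = √(1.9856) ≈ 1.4091.

d(x, mu) = √(1.9856) ≈ 1.4091


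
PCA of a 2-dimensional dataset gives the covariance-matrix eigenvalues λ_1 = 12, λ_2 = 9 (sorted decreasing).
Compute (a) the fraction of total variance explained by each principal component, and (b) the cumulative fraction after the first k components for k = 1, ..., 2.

Step 1 — total variance = trace(Sigma) = Σ λ_i = 12 + 9 = 21.

Step 2 — fraction explained by component i = λ_i / Σ λ:
  PC1: 12/21 = 0.5714
  PC2: 9/21 = 0.4286

Step 3 — cumulative fraction after k components = (λ_1 + ... + λ_k) / Σ λ:
  k = 1: 12/21 = 0.5714
  k = 2: (12 + 9)/21 = 21/21 = 1

Summary (fraction, with percent):

explained: PC1 0.5714 (57.14%), PC2 0.4286 (42.86%);  cumulative: 0.5714, 1


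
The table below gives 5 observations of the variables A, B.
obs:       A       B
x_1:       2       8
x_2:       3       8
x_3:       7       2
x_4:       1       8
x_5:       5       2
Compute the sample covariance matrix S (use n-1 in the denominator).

Step 1 — column means:
  mean(A) = (2 + 3 + 7 + 1 + 5) / 5 = 18/5 = 3.6
  mean(B) = (8 + 8 + 2 + 8 + 2) / 5 = 28/5 = 5.6

Step 2 — sample covariance S[i,j] = (1/(n-1)) · Σ_k (x_{k,i} - mean_i) · (x_{k,j} - mean_j), with n-1 = 4.
  S[A,A] = ((-1.6)·(-1.6) + (-0.6)·(-0.6) + (3.4)·(3.4) + (-2.6)·(-2.6) + (1.4)·(1.4)) / 4 = 23.2/4 = 5.8
  S[A,B] = ((-1.6)·(2.4) + (-0.6)·(2.4) + (3.4)·(-3.6) + (-2.6)·(2.4) + (1.4)·(-3.6)) / 4 = -28.8/4 = -7.2
  S[B,B] = ((2.4)·(2.4) + (2.4)·(2.4) + (-3.6)·(-3.6) + (2.4)·(2.4) + (-3.6)·(-3.6)) / 4 = 43.2/4 = 10.8

S is symmetric (S[j,i] = S[i,j]). Assembling:

S = [[5.8, -7.2],
 [-7.2, 10.8]]


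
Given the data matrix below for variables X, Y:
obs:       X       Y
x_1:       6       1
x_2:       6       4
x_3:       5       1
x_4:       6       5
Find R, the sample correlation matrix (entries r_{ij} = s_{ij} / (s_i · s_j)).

Step 1 — column means:
  mean(X) = (6 + 6 + 5 + 6) / 4 = 23/4 = 5.75
  mean(Y) = (1 + 4 + 1 + 5) / 4 = 11/4 = 2.75

Step 2 — sample variances and covariances s[i,j] = (1/(n-1)) · Σ_k (x_{k,i} - mean_i) · (x_{k,j} - mean_j), with n-1 = 3:
  s[X,X] = ((0.25)·(0.25) + (0.25)·(0.25) + (-0.75)·(-0.75) + (0.25)·(0.25)) / 3 = 0.75/3 = 0.25
  s[X,Y] = ((0.25)·(-1.75) + (0.25)·(1.25) + (-0.75)·(-1.75) + (0.25)·(2.25)) / 3 = 1.75/3 = 0.5833
  s[Y,Y] = ((-1.75)·(-1.75) + (1.25)·(1.25) + (-1.75)·(-1.75) + (2.25)·(2.25)) / 3 = 12.75/3 = 4.25
  Sample standard deviations s_i = √(s[i,i]):
  s(X) = √(0.25) = 0.5
  s(Y) = √(4.25) = 2.0616

Step 3 — r_{ij} = s_{ij} / (s_i · s_j):
  r[X,X] = 1 (diagonal).
  r[X,Y] = 0.5833 / (0.5 · 2.0616) = 0.5833 / 1.0308 = 0.5659
  r[Y,Y] = 1 (diagonal).

R is symmetric with unit diagonal. Assembling:

R = [[1, 0.5659],
 [0.5659, 1]]


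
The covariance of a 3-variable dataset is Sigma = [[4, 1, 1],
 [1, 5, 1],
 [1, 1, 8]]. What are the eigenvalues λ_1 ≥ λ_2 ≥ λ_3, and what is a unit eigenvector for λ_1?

Step 1 — characteristic polynomial p(λ) = det(λI - Sigma) = λ³ - tr·λ² + c_1·λ - det, where tr = trace, c_1 = sum of the principal 2×2 minors, det = det(Sigma):
  tr = 4 + 5 + 8 = 17,
  c_1 = (4·5 - (1)²) + (4·8 - (1)²) + (5·8 - (1)²) = 19 + 31 + 39 = 89,
  det = 4·(5·8 - (1)²) - (1)·((1)·8 - (1)·(1)) + (1)·((1)·(1) - 5·(1)) = 4·(39) - (1)·(7) + (1)·(-4) = 145.
  So p(λ) = λ³ - 17λ² + 89λ - 145.
Step 2 — look for an integer root (rational root theorem: any rational root is an integer divisor of 145). Testing λ = 5:
  p(5) = 125 - 425 + 445 - 145 = 0  ✓
  Dividing out (λ - 5): p(λ) = (λ - 5)(λ² - 12λ + 29).
Step 3 — remaining eigenvalues from the quadratic λ² - 12λ + 29 = 0:
  Δ = 12² - 4·29 = 144 - 116 = 28,  λ = (12 ± √28)/2 = (12 ± 5.2915)/2 ≈ 8.6458 or 3.3542.
  Sorted: λ_1 = 8.6458,  λ_2 = 5,  λ_3 = 3.3542  (check: sum = 17 = tr ✓).

Step 4 — unit eigenvector for λ_1 ≈ 8.6458: v spans the null space of (Sigma - λ_1 I), whose rows are
  r_1 = (-4.6458, 1, 1),  r_2 = (1, -3.6458, 1),  r_3 = (1, 1, -0.6458).
  v is orthogonal to every row, so take v ∝ r_1 × r_2 = ((1)·(1) - (1)·(-3.6458), (1)·(1) - (-4.6458)·(1), (-4.6458)·(-3.6458) - (1)·(1)) ≈ (4.6458, 5.6458, 15.9373).
  Let u = (4.6458, 5.6458, 15.9373).
  ||u|| = √((4.6458)² + (5.6458)² + (15.9373)²) = √(307.4536) ≈ 17.5344,  v_1 = u/||u|| ≈ (0.265, 0.322, 0.9089) (||v_1|| = 1).

λ_1 = 8.6458,  λ_2 = 5,  λ_3 = 3.3542;  v_1 ≈ (0.265, 0.322, 0.9089)


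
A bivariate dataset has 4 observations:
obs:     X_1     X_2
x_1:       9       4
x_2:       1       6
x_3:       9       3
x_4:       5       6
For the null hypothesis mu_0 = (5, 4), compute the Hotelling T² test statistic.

Step 1 — sample mean vector:
  mean(X_1) = (9 + 1 + 9 + 5) / 4 = 24/4 = 6
  mean(X_2) = (4 + 6 + 3 + 6) / 4 = 19/4 = 4.75
  x̄ = (6, 4.75),  deviation x̄ - mu_0 = (6, 4.75) - (5, 4) = (1, 0.75).

Step 2 — sample covariance matrix, S[i,j] = (1/(n-1)) · Σ_k (x_{k,i} - mean_i) · (x_{k,j} - mean_j), divisor n-1 = 3:
  S[X_1,X_1] = ((3)·(3) + (-5)·(-5) + (3)·(3) + (-1)·(-1)) / 3 = 44/3 = 14.6667
  S[X_1,X_2] = ((3)·(-0.75) + (-5)·(1.25) + (3)·(-1.75) + (-1)·(1.25)) / 3 = -15/3 = -5
  S[X_2,X_2] = ((-0.75)·(-0.75) + (1.25)·(1.25) + (-1.75)·(-1.75) + (1.25)·(1.25)) / 3 = 6.75/3 = 2.25
  S = [[14.6667, -5],
 [-5, 2.25]].

Step 3 — invert S. det(S) = 14.6667·2.25 - (-5)² = 8.
  S^{-1} = (1/det) · [[d, -b], [-b, a]] = [[0.2813, 0.625],
 [0.625, 1.8333]].

Step 4 — quadratic form (x̄ - mu_0)^T · S^{-1} · (x̄ - mu_0):
  S^{-1} · (x̄ - mu_0) = (0.75, 2),
  (x̄ - mu_0)^T · [...] = (1)·(0.75) + (0.75)·(2) = 2.25.

Step 5 — scale by n: T² = 4 · 2.25 = 9.

T² ≈ 9


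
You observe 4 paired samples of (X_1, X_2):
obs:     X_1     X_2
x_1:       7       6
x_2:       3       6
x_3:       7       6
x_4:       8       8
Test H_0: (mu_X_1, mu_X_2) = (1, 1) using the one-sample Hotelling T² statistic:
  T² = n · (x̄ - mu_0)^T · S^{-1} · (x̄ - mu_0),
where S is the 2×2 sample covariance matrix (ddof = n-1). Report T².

Step 1 — sample mean vector:
  mean(X_1) = (7 + 3 + 7 + 8) / 4 = 25/4 = 6.25
  mean(X_2) = (6 + 6 + 6 + 8) / 4 = 26/4 = 6.5
  x̄ = (6.25, 6.5),  deviation x̄ - mu_0 = (6.25, 6.5) - (1, 1) = (5.25, 5.5).

Step 2 — sample covariance matrix, S[i,j] = (1/(n-1)) · Σ_k (x_{k,i} - mean_i) · (x_{k,j} - mean_j), divisor n-1 = 3:
  S[X_1,X_1] = ((0.75)·(0.75) + (-3.25)·(-3.25) + (0.75)·(0.75) + (1.75)·(1.75)) / 3 = 14.75/3 = 4.9167
  S[X_1,X_2] = ((0.75)·(-0.5) + (-3.25)·(-0.5) + (0.75)·(-0.5) + (1.75)·(1.5)) / 3 = 3.5/3 = 1.1667
  S[X_2,X_2] = ((-0.5)·(-0.5) + (-0.5)·(-0.5) + (-0.5)·(-0.5) + (1.5)·(1.5)) / 3 = 3/3 = 1
  S = [[4.9167, 1.1667],
 [1.1667, 1]].

Step 3 — invert S. det(S) = 4.9167·1 - (1.1667)² = 3.5556.
  S^{-1} = (1/det) · [[d, -b], [-b, a]] = [[0.2812, -0.3281],
 [-0.3281, 1.3828]].

Step 4 — quadratic form (x̄ - mu_0)^T · S^{-1} · (x̄ - mu_0):
  S^{-1} · (x̄ - mu_0) = (-0.3281, 5.8828),
  (x̄ - mu_0)^T · [...] = (5.25)·(-0.3281) + (5.5)·(5.8828) = 30.6328.

Step 5 — scale by n: T² = 4 · 30.6328 = 122.5312.

T² ≈ 122.5312


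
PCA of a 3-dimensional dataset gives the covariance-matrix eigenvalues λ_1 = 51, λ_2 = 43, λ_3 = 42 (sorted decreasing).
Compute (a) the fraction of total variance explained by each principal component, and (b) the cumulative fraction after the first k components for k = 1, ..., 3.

Step 1 — total variance = trace(Sigma) = Σ λ_i = 51 + 43 + 42 = 136.

Step 2 — fraction explained by component i = λ_i / Σ λ:
  PC1: 51/136 = 0.375
  PC2: 43/136 = 0.3162
  PC3: 42/136 = 0.3088

Step 3 — cumulative fraction after k components = (λ_1 + ... + λ_k) / Σ λ:
  k = 1: 51/136 = 0.375
  k = 2: (51 + 43)/136 = 94/136 = 0.6912
  k = 3: (51 + 43 + 42)/136 = 136/136 = 1

Summary (fraction, with percent):

explained: PC1 0.375 (37.5%), PC2 0.3162 (31.62%), PC3 0.3088 (30.88%);  cumulative: 0.375, 0.6912, 1


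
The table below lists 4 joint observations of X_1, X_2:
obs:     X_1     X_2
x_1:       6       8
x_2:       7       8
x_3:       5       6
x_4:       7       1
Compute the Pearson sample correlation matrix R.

Step 1 — column means:
  mean(X_1) = (6 + 7 + 5 + 7) / 4 = 25/4 = 6.25
  mean(X_2) = (8 + 8 + 6 + 1) / 4 = 23/4 = 5.75

Step 2 — sample variances and covariances s[i,j] = (1/(n-1)) · Σ_k (x_{k,i} - mean_i) · (x_{k,j} - mean_j), with n-1 = 3:
  s[X_1,X_1] = ((-0.25)·(-0.25) + (0.75)·(0.75) + (-1.25)·(-1.25) + (0.75)·(0.75)) / 3 = 2.75/3 = 0.9167
  s[X_1,X_2] = ((-0.25)·(2.25) + (0.75)·(2.25) + (-1.25)·(0.25) + (0.75)·(-4.75)) / 3 = -2.75/3 = -0.9167
  s[X_2,X_2] = ((2.25)·(2.25) + (2.25)·(2.25) + (0.25)·(0.25) + (-4.75)·(-4.75)) / 3 = 32.75/3 = 10.9167
  Sample standard deviations s_i = √(s[i,i]):
  s(X_1) = √(0.9167) = 0.9574
  s(X_2) = √(10.9167) = 3.304

Step 3 — r_{ij} = s_{ij} / (s_i · s_j):
  r[X_1,X_1] = 1 (diagonal).
  r[X_1,X_2] = -0.9167 / (0.9574 · 3.304) = -0.9167 / 3.1634 = -0.2898
  r[X_2,X_2] = 1 (diagonal).

R is symmetric with unit diagonal. Assembling:

R = [[1, -0.2898],
 [-0.2898, 1]]


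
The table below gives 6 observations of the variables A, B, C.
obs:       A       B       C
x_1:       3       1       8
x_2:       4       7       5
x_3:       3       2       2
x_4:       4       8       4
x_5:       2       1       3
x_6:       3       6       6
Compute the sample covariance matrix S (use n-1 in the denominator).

Step 1 — column means:
  mean(A) = (3 + 4 + 3 + 4 + 2 + 3) / 6 = 19/6 = 3.1667
  mean(B) = (1 + 7 + 2 + 8 + 1 + 6) / 6 = 25/6 = 4.1667
  mean(C) = (8 + 5 + 2 + 4 + 3 + 6) / 6 = 28/6 = 4.6667

Step 2 — sample covariance S[i,j] = (1/(n-1)) · Σ_k (x_{k,i} - mean_i) · (x_{k,j} - mean_j), with n-1 = 5.
  S[A,A] = ((-0.1667)·(-0.1667) + (0.8333)·(0.8333) + (-0.1667)·(-0.1667) + (0.8333)·(0.8333) + (-1.1667)·(-1.1667) + (-0.1667)·(-0.1667)) / 5 = 2.8333/5 = 0.5667
  S[A,B] = ((-0.1667)·(-3.1667) + (0.8333)·(2.8333) + (-0.1667)·(-2.1667) + (0.8333)·(3.8333) + (-1.1667)·(-3.1667) + (-0.1667)·(1.8333)) / 5 = 9.8333/5 = 1.9667
  S[A,C] = ((-0.1667)·(3.3333) + (0.8333)·(0.3333) + (-0.1667)·(-2.6667) + (0.8333)·(-0.6667) + (-1.1667)·(-1.6667) + (-0.1667)·(1.3333)) / 5 = 1.3333/5 = 0.2667
  S[B,B] = ((-3.1667)·(-3.1667) + (2.8333)·(2.8333) + (-2.1667)·(-2.1667) + (3.8333)·(3.8333) + (-3.1667)·(-3.1667) + (1.8333)·(1.8333)) / 5 = 50.8333/5 = 10.1667
  S[B,C] = ((-3.1667)·(3.3333) + (2.8333)·(0.3333) + (-2.1667)·(-2.6667) + (3.8333)·(-0.6667) + (-3.1667)·(-1.6667) + (1.8333)·(1.3333)) / 5 = 1.3333/5 = 0.2667
  S[C,C] = ((3.3333)·(3.3333) + (0.3333)·(0.3333) + (-2.6667)·(-2.6667) + (-0.6667)·(-0.6667) + (-1.6667)·(-1.6667) + (1.3333)·(1.3333)) / 5 = 23.3333/5 = 4.6667

S is symmetric (S[j,i] = S[i,j]). Assembling:

S = [[0.5667, 1.9667, 0.2667],
 [1.9667, 10.1667, 0.2667],
 [0.2667, 0.2667, 4.6667]]


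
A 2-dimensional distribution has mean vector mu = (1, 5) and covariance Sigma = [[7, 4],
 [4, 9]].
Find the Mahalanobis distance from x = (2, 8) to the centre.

Step 1 — centre the observation: (x - mu) = (1, 3).

Step 2 — invert Sigma. det(Sigma) = 7·9 - (4)² = 47.
  Sigma^{-1} = (1/det) · [[d, -b], [-b, a]] = [[0.1915, -0.0851],
 [-0.0851, 0.1489]].

Step 3 — form the quadratic (x - mu)^T · Sigma^{-1} · (x - mu):
  Sigma^{-1} · (x - mu) = (-0.0638, 0.3617).
  (x - mu)^T · [Sigma^{-1} · (x - mu)] = (1)·(-0.0638) + (3)·(0.3617) = 1.0213.

Step 4 — take square root: d = √(1.0213) ≈ 1.0106.

d(x, mu) = √(1.0213) ≈ 1.0106


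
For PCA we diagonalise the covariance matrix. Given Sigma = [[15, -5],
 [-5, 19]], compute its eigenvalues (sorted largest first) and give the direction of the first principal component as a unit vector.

Step 1 — characteristic polynomial of 2×2 Sigma:
  det(Sigma - λI) = λ² - trace · λ + det = 0.
  trace = 15 + 19 = 34, det = 15·19 - (-5)² = 260.
Step 2 — discriminant:
  Δ = trace² - 4·det = 1156 - 1040 = 116.
Step 3 — eigenvalues:
  λ = (trace ± √Δ)/2 = (34 ± 10.7703)/2,
  λ_1 = 22.3852,  λ_2 = 11.6148.

Step 4 — unit eigenvector for λ_1: solve (Sigma - λ_1 I)v = 0. First row:
  (15 - 22.3852)·v_x + (-5)·v_y = 0, i.e. (-7.3852)·v_x + (-5)·v_y = 0,
  so v ∝ (b, λ_1 - a) = (-5, 7.3852); multiply by -1 so the first entry is positive: u = (5, -7.3852).
  ||u|| = √((5)² + (-7.3852)²) = √(79.5407) ≈ 8.9186,
  v_1 = u/||u|| ≈ (0.5606, -0.8281) (||v_1|| = 1).

λ_1 = 22.3852,  λ_2 = 11.6148;  v_1 ≈ (0.5606, -0.8281)


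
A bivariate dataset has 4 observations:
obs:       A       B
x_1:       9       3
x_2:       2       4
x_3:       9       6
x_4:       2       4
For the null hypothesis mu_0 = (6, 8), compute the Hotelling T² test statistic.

Step 1 — sample mean vector:
  mean(A) = (9 + 2 + 9 + 2) / 4 = 22/4 = 5.5
  mean(B) = (3 + 4 + 6 + 4) / 4 = 17/4 = 4.25
  x̄ = (5.5, 4.25),  deviation x̄ - mu_0 = (5.5, 4.25) - (6, 8) = (-0.5, -3.75).

Step 2 — sample covariance matrix, S[i,j] = (1/(n-1)) · Σ_k (x_{k,i} - mean_i) · (x_{k,j} - mean_j), divisor n-1 = 3:
  S[A,A] = ((3.5)·(3.5) + (-3.5)·(-3.5) + (3.5)·(3.5) + (-3.5)·(-3.5)) / 3 = 49/3 = 16.3333
  S[A,B] = ((3.5)·(-1.25) + (-3.5)·(-0.25) + (3.5)·(1.75) + (-3.5)·(-0.25)) / 3 = 3.5/3 = 1.1667
  S[B,B] = ((-1.25)·(-1.25) + (-0.25)·(-0.25) + (1.75)·(1.75) + (-0.25)·(-0.25)) / 3 = 4.75/3 = 1.5833
  S = [[16.3333, 1.1667],
 [1.1667, 1.5833]].

Step 3 — invert S. det(S) = 16.3333·1.5833 - (1.1667)² = 24.5.
  S^{-1} = (1/det) · [[d, -b], [-b, a]] = [[0.0646, -0.0476],
 [-0.0476, 0.6667]].

Step 4 — quadratic form (x̄ - mu_0)^T · S^{-1} · (x̄ - mu_0):
  S^{-1} · (x̄ - mu_0) = (0.1463, -2.4762),
  (x̄ - mu_0)^T · [...] = (-0.5)·(0.1463) + (-3.75)·(-2.4762) = 9.2126.

Step 5 — scale by n: T² = 4 · 9.2126 = 36.8503.

T² ≈ 36.8503


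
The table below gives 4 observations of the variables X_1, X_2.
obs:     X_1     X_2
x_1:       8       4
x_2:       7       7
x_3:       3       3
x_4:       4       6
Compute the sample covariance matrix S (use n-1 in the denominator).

Step 1 — column means:
  mean(X_1) = (8 + 7 + 3 + 4) / 4 = 22/4 = 5.5
  mean(X_2) = (4 + 7 + 3 + 6) / 4 = 20/4 = 5

Step 2 — sample covariance S[i,j] = (1/(n-1)) · Σ_k (x_{k,i} - mean_i) · (x_{k,j} - mean_j), with n-1 = 3.
  S[X_1,X_1] = ((2.5)·(2.5) + (1.5)·(1.5) + (-2.5)·(-2.5) + (-1.5)·(-1.5)) / 3 = 17/3 = 5.6667
  S[X_1,X_2] = ((2.5)·(-1) + (1.5)·(2) + (-2.5)·(-2) + (-1.5)·(1)) / 3 = 4/3 = 1.3333
  S[X_2,X_2] = ((-1)·(-1) + (2)·(2) + (-2)·(-2) + (1)·(1)) / 3 = 10/3 = 3.3333

S is symmetric (S[j,i] = S[i,j]). Assembling:

S = [[5.6667, 1.3333],
 [1.3333, 3.3333]]


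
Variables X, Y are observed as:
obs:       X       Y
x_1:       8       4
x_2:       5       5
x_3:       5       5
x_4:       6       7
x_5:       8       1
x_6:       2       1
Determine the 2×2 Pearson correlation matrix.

Step 1 — column means:
  mean(X) = (8 + 5 + 5 + 6 + 8 + 2) / 6 = 34/6 = 5.6667
  mean(Y) = (4 + 5 + 5 + 7 + 1 + 1) / 6 = 23/6 = 3.8333

Step 2 — sample variances and covariances s[i,j] = (1/(n-1)) · Σ_k (x_{k,i} - mean_i) · (x_{k,j} - mean_j), with n-1 = 5:
  s[X,X] = ((2.3333)·(2.3333) + (-0.6667)·(-0.6667) + (-0.6667)·(-0.6667) + (0.3333)·(0.3333) + (2.3333)·(2.3333) + (-3.6667)·(-3.6667)) / 5 = 25.3333/5 = 5.0667
  s[X,Y] = ((2.3333)·(0.1667) + (-0.6667)·(1.1667) + (-0.6667)·(1.1667) + (0.3333)·(3.1667) + (2.3333)·(-2.8333) + (-3.6667)·(-2.8333)) / 5 = 3.6667/5 = 0.7333
  s[Y,Y] = ((0.1667)·(0.1667) + (1.1667)·(1.1667) + (1.1667)·(1.1667) + (3.1667)·(3.1667) + (-2.8333)·(-2.8333) + (-2.8333)·(-2.8333)) / 5 = 28.8333/5 = 5.7667
  Sample standard deviations s_i = √(s[i,i]):
  s(X) = √(5.0667) = 2.2509
  s(Y) = √(5.7667) = 2.4014

Step 3 — r_{ij} = s_{ij} / (s_i · s_j):
  r[X,X] = 1 (diagonal).
  r[X,Y] = 0.7333 / (2.2509 · 2.4014) = 0.7333 / 5.4053 = 0.1357
  r[Y,Y] = 1 (diagonal).

R is symmetric with unit diagonal. Assembling:

R = [[1, 0.1357],
 [0.1357, 1]]


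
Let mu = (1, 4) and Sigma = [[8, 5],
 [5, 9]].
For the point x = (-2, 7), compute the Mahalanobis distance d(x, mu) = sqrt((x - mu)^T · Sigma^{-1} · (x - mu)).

Step 1 — centre the observation: (x - mu) = (-3, 3).

Step 2 — invert Sigma. det(Sigma) = 8·9 - (5)² = 47.
  Sigma^{-1} = (1/det) · [[d, -b], [-b, a]] = [[0.1915, -0.1064],
 [-0.1064, 0.1702]].

Step 3 — form the quadratic (x - mu)^T · Sigma^{-1} · (x - mu):
  Sigma^{-1} · (x - mu) = (-0.8936, 0.8298).
  (x - mu)^T · [Sigma^{-1} · (x - mu)] = (-3)·(-0.8936) + (3)·(0.8298) = 5.1702.

Step 4 — take square root: d = √(5.1702) ≈ 2.2738.

d(x, mu) = √(5.1702) ≈ 2.2738


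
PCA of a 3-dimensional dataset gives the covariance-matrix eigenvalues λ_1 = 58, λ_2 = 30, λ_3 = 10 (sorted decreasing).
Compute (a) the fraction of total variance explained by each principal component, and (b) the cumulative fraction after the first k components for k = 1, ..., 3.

Step 1 — total variance = trace(Sigma) = Σ λ_i = 58 + 30 + 10 = 98.

Step 2 — fraction explained by component i = λ_i / Σ λ:
  PC1: 58/98 = 0.5918
  PC2: 30/98 = 0.3061
  PC3: 10/98 = 0.102

Step 3 — cumulative fraction after k components = (λ_1 + ... + λ_k) / Σ λ:
  k = 1: 58/98 = 0.5918
  k = 2: (58 + 30)/98 = 88/98 = 0.898
  k = 3: (58 + 30 + 10)/98 = 98/98 = 1

Summary (fraction, with percent):

explained: PC1 0.5918 (59.18%), PC2 0.3061 (30.61%), PC3 0.102 (10.2%);  cumulative: 0.5918, 0.898, 1


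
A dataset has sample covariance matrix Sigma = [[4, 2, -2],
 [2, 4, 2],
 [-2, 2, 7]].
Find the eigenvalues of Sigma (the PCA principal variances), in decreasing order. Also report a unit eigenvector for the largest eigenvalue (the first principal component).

Step 1 — characteristic polynomial p(λ) = det(λI - Sigma) = λ³ - tr·λ² + c_1·λ - det, where tr = trace, c_1 = sum of the principal 2×2 minors, det = det(Sigma):
  tr = 4 + 4 + 7 = 15,
  c_1 = (4·4 - (2)²) + (4·7 - (-2)²) + (4·7 - (2)²) = 12 + 24 + 24 = 60,
  det = 4·(4·7 - (2)²) - (2)·((2)·7 - (2)·(-2)) + (-2)·((2)·(2) - 4·(-2)) = 4·(24) - (2)·(18) + (-2)·(12) = 36.
  So p(λ) = λ³ - 15λ² + 60λ - 36.
Step 2 — look for an integer root (rational root theorem: any rational root is an integer divisor of 36). Testing λ = 6:
  p(6) = 216 - 540 + 360 - 36 = 0  ✓
  Dividing out (λ - 6): p(λ) = (λ - 6)(λ² - 9λ + 6).
Step 3 — remaining eigenvalues from the quadratic λ² - 9λ + 6 = 0:
  Δ = 9² - 4·6 = 81 - 24 = 57,  λ = (9 ± √57)/2 = (9 ± 7.5498)/2 ≈ 8.2749 or 0.7251.
  Sorted: λ_1 = 8.2749,  λ_2 = 6,  λ_3 = 0.7251  (check: sum = 15 = tr ✓).

Step 4 — unit eigenvector for λ_1 ≈ 8.2749: v spans the null space of (Sigma - λ_1 I), whose rows are
  r_1 = (-4.2749, 2, -2),  r_2 = (2, -4.2749, 2),  r_3 = (-2, 2, -1.2749).
  v is orthogonal to every row, so take v ∝ r_1 × r_2 = ((2)·(2) - (-2)·(-4.2749), (-2)·(2) - (-4.2749)·(2), (-4.2749)·(-4.2749) - (2)·(2)) ≈ (-4.5498, 4.5498, 14.2749).
  Rescale (multiply by -1 so the first nonzero entry is positive): u = (4.5498, -4.5498, -14.2749).
  ||u|| = √((4.5498)² + (-4.5498)² + (-14.2749)²) = √(245.1752) ≈ 15.6581,  v_1 = u/||u|| ≈ (0.2906, -0.2906, -0.9117) (||v_1|| = 1).

λ_1 = 8.2749,  λ_2 = 6,  λ_3 = 0.7251;  v_1 ≈ (0.2906, -0.2906, -0.9117)


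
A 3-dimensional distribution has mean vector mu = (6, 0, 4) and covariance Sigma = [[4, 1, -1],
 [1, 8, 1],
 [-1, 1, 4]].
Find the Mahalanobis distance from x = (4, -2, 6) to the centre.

Step 1 — centre the observation: (x - mu) = (-2, -2, 2).

Step 2 — invert Sigma (cofactor / det for 3×3, or solve directly):
  Sigma^{-1} = [[0.2818, -0.0455, 0.0818],
 [-0.0455, 0.1364, -0.0455],
 [0.0818, -0.0455, 0.2818]].

Step 3 — form the quadratic (x - mu)^T · Sigma^{-1} · (x - mu):
  Sigma^{-1} · (x - mu) = (-0.3091, -0.2727, 0.4909).
  (x - mu)^T · [Sigma^{-1} · (x - mu)] = (-2)·(-0.3091) + (-2)·(-0.2727) + (2)·(0.4909) = 2.1455.

Step 4 — take square root: d = √(2.1455) ≈ 1.4647.

d(x, mu) = √(2.1455) ≈ 1.4647


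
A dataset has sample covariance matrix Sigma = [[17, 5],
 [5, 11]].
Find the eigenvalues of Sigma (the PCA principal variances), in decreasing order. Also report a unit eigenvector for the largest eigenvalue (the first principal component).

Step 1 — characteristic polynomial of 2×2 Sigma:
  det(Sigma - λI) = λ² - trace · λ + det = 0.
  trace = 17 + 11 = 28, det = 17·11 - (5)² = 162.
Step 2 — discriminant:
  Δ = trace² - 4·det = 784 - 648 = 136.
Step 3 — eigenvalues:
  λ = (trace ± √Δ)/2 = (28 ± 11.6619)/2,
  λ_1 = 19.831,  λ_2 = 8.169.

Step 4 — unit eigenvector for λ_1: solve (Sigma - λ_1 I)v = 0. First row:
  (17 - 19.831)·v_x + (5)·v_y = 0, i.e. (-2.831)·v_x + (5)·v_y = 0,
  so v ∝ (b, λ_1 - a) = (5, 2.831) = u.
  ||u|| = √((5)² + (2.831)²) = √(33.0143) ≈ 5.7458,
  v_1 = u/||u|| ≈ (0.8702, 0.4927) (||v_1|| = 1).

λ_1 = 19.831,  λ_2 = 8.169;  v_1 ≈ (0.8702, 0.4927)


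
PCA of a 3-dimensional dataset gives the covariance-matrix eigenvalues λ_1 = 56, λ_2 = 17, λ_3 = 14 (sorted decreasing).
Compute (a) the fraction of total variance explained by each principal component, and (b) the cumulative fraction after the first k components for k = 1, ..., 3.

Step 1 — total variance = trace(Sigma) = Σ λ_i = 56 + 17 + 14 = 87.

Step 2 — fraction explained by component i = λ_i / Σ λ:
  PC1: 56/87 = 0.6437
  PC2: 17/87 = 0.1954
  PC3: 14/87 = 0.1609

Step 3 — cumulative fraction after k components = (λ_1 + ... + λ_k) / Σ λ:
  k = 1: 56/87 = 0.6437
  k = 2: (56 + 17)/87 = 73/87 = 0.8391
  k = 3: (56 + 17 + 14)/87 = 87/87 = 1

Summary (fraction, with percent):

explained: PC1 0.6437 (64.37%), PC2 0.1954 (19.54%), PC3 0.1609 (16.09%);  cumulative: 0.6437, 0.8391, 1


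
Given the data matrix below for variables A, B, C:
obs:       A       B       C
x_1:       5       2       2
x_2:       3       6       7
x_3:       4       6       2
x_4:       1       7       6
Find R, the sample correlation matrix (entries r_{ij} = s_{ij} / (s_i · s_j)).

Step 1 — column means:
  mean(A) = (5 + 3 + 4 + 1) / 4 = 13/4 = 3.25
  mean(B) = (2 + 6 + 6 + 7) / 4 = 21/4 = 5.25
  mean(C) = (2 + 7 + 2 + 6) / 4 = 17/4 = 4.25

Step 2 — sample variances and covariances s[i,j] = (1/(n-1)) · Σ_k (x_{k,i} - mean_i) · (x_{k,j} - mean_j), with n-1 = 3:
  s[A,A] = ((1.75)·(1.75) + (-0.25)·(-0.25) + (0.75)·(0.75) + (-2.25)·(-2.25)) / 3 = 8.75/3 = 2.9167
  s[A,B] = ((1.75)·(-3.25) + (-0.25)·(0.75) + (0.75)·(0.75) + (-2.25)·(1.75)) / 3 = -9.25/3 = -3.0833
  s[A,C] = ((1.75)·(-2.25) + (-0.25)·(2.75) + (0.75)·(-2.25) + (-2.25)·(1.75)) / 3 = -10.25/3 = -3.4167
  s[B,B] = ((-3.25)·(-3.25) + (0.75)·(0.75) + (0.75)·(0.75) + (1.75)·(1.75)) / 3 = 14.75/3 = 4.9167
  s[B,C] = ((-3.25)·(-2.25) + (0.75)·(2.75) + (0.75)·(-2.25) + (1.75)·(1.75)) / 3 = 10.75/3 = 3.5833
  s[C,C] = ((-2.25)·(-2.25) + (2.75)·(2.75) + (-2.25)·(-2.25) + (1.75)·(1.75)) / 3 = 20.75/3 = 6.9167
  Sample standard deviations s_i = √(s[i,i]):
  s(A) = √(2.9167) = 1.7078
  s(B) = √(4.9167) = 2.2174
  s(C) = √(6.9167) = 2.63

Step 3 — r_{ij} = s_{ij} / (s_i · s_j):
  r[A,A] = 1 (diagonal).
  r[A,B] = -3.0833 / (1.7078 · 2.2174) = -3.0833 / 3.7869 = -0.8142
  r[A,C] = -3.4167 / (1.7078 · 2.63) = -3.4167 / 4.4915 = -0.7607
  r[B,B] = 1 (diagonal).
  r[B,C] = 3.5833 / (2.2174 · 2.63) = 3.5833 / 5.8315 = 0.6145
  r[C,C] = 1 (diagonal).

R is symmetric with unit diagonal. Assembling:

R = [[1, -0.8142, -0.7607],
 [-0.8142, 1, 0.6145],
 [-0.7607, 0.6145, 1]]


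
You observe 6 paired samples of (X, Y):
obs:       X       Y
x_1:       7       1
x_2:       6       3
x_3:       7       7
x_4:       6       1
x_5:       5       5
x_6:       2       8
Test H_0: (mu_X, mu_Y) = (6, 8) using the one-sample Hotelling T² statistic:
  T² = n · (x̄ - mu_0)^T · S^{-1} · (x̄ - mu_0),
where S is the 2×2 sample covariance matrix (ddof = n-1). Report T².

Step 1 — sample mean vector:
  mean(X) = (7 + 6 + 7 + 6 + 5 + 2) / 6 = 33/6 = 5.5
  mean(Y) = (1 + 3 + 7 + 1 + 5 + 8) / 6 = 25/6 = 4.1667
  x̄ = (5.5, 4.1667),  deviation x̄ - mu_0 = (5.5, 4.1667) - (6, 8) = (-0.5, -3.8333).

Step 2 — sample covariance matrix, S[i,j] = (1/(n-1)) · Σ_k (x_{k,i} - mean_i) · (x_{k,j} - mean_j), divisor n-1 = 5:
  S[X,X] = ((1.5)·(1.5) + (0.5)·(0.5) + (1.5)·(1.5) + (0.5)·(0.5) + (-0.5)·(-0.5) + (-3.5)·(-3.5)) / 5 = 17.5/5 = 3.5
  S[X,Y] = ((1.5)·(-3.1667) + (0.5)·(-1.1667) + (1.5)·(2.8333) + (0.5)·(-3.1667) + (-0.5)·(0.8333) + (-3.5)·(3.8333)) / 5 = -16.5/5 = -3.3
  S[Y,Y] = ((-3.1667)·(-3.1667) + (-1.1667)·(-1.1667) + (2.8333)·(2.8333) + (-3.1667)·(-3.1667) + (0.8333)·(0.8333) + (3.8333)·(3.8333)) / 5 = 44.8333/5 = 8.9667
  S = [[3.5, -3.3],
 [-3.3, 8.9667]].

Step 3 — invert S. det(S) = 3.5·8.9667 - (-3.3)² = 20.4933.
  S^{-1} = (1/det) · [[d, -b], [-b, a]] = [[0.4375, 0.161],
 [0.161, 0.1708]].

Step 4 — quadratic form (x̄ - mu_0)^T · S^{-1} · (x̄ - mu_0):
  S^{-1} · (x̄ - mu_0) = (-0.836, -0.7352),
  (x̄ - mu_0)^T · [...] = (-0.5)·(-0.836) + (-3.8333)·(-0.7352) = 3.2363.

Step 5 — scale by n: T² = 6 · 3.2363 = 19.4177.

T² ≈ 19.4177


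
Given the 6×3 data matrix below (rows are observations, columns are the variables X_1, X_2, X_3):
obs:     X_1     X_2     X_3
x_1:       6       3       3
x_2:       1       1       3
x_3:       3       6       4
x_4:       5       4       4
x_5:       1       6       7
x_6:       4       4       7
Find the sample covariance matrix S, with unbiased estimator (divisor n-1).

Step 1 — column means:
  mean(X_1) = (6 + 1 + 3 + 5 + 1 + 4) / 6 = 20/6 = 3.3333
  mean(X_2) = (3 + 1 + 6 + 4 + 6 + 4) / 6 = 24/6 = 4
  mean(X_3) = (3 + 3 + 4 + 4 + 7 + 7) / 6 = 28/6 = 4.6667

Step 2 — sample covariance S[i,j] = (1/(n-1)) · Σ_k (x_{k,i} - mean_i) · (x_{k,j} - mean_j), with n-1 = 5.
  S[X_1,X_1] = ((2.6667)·(2.6667) + (-2.3333)·(-2.3333) + (-0.3333)·(-0.3333) + (1.6667)·(1.6667) + (-2.3333)·(-2.3333) + (0.6667)·(0.6667)) / 5 = 21.3333/5 = 4.2667
  S[X_1,X_2] = ((2.6667)·(-1) + (-2.3333)·(-3) + (-0.3333)·(2) + (1.6667)·(0) + (-2.3333)·(2) + (0.6667)·(0)) / 5 = -1/5 = -0.2
  S[X_1,X_3] = ((2.6667)·(-1.6667) + (-2.3333)·(-1.6667) + (-0.3333)·(-0.6667) + (1.6667)·(-0.6667) + (-2.3333)·(2.3333) + (0.6667)·(2.3333)) / 5 = -5.3333/5 = -1.0667
  S[X_2,X_2] = ((-1)·(-1) + (-3)·(-3) + (2)·(2) + (0)·(0) + (2)·(2) + (0)·(0)) / 5 = 18/5 = 3.6
  S[X_2,X_3] = ((-1)·(-1.6667) + (-3)·(-1.6667) + (2)·(-0.6667) + (0)·(-0.6667) + (2)·(2.3333) + (0)·(2.3333)) / 5 = 10/5 = 2
  S[X_3,X_3] = ((-1.6667)·(-1.6667) + (-1.6667)·(-1.6667) + (-0.6667)·(-0.6667) + (-0.6667)·(-0.6667) + (2.3333)·(2.3333) + (2.3333)·(2.3333)) / 5 = 17.3333/5 = 3.4667

S is symmetric (S[j,i] = S[i,j]). Assembling:

S = [[4.2667, -0.2, -1.0667],
 [-0.2, 3.6, 2],
 [-1.0667, 2, 3.4667]]


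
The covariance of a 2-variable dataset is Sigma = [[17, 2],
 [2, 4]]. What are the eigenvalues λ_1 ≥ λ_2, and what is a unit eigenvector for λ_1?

Step 1 — characteristic polynomial of 2×2 Sigma:
  det(Sigma - λI) = λ² - trace · λ + det = 0.
  trace = 17 + 4 = 21, det = 17·4 - (2)² = 64.
Step 2 — discriminant:
  Δ = trace² - 4·det = 441 - 256 = 185.
Step 3 — eigenvalues:
  λ = (trace ± √Δ)/2 = (21 ± 13.6015)/2,
  λ_1 = 17.3007,  λ_2 = 3.6993.

Step 4 — unit eigenvector for λ_1: solve (Sigma - λ_1 I)v = 0. First row:
  (17 - 17.3007)·v_x + (2)·v_y = 0, i.e. (-0.3007)·v_x + (2)·v_y = 0,
  so v ∝ (b, λ_1 - a) = (2, 0.3007) = u.
  ||u|| = √((2)² + (0.3007)²) = √(4.0904) ≈ 2.0225,
  v_1 = u/||u|| ≈ (0.9889, 0.1487) (||v_1|| = 1).

λ_1 = 17.3007,  λ_2 = 3.6993;  v_1 ≈ (0.9889, 0.1487)


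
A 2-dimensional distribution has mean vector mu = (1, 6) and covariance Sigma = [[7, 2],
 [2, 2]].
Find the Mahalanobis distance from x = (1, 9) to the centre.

Step 1 — centre the observation: (x - mu) = (0, 3).

Step 2 — invert Sigma. det(Sigma) = 7·2 - (2)² = 10.
  Sigma^{-1} = (1/det) · [[d, -b], [-b, a]] = [[0.2, -0.2],
 [-0.2, 0.7]].

Step 3 — form the quadratic (x - mu)^T · Sigma^{-1} · (x - mu):
  Sigma^{-1} · (x - mu) = (-0.6, 2.1).
  (x - mu)^T · [Sigma^{-1} · (x - mu)] = (0)·(-0.6) + (3)·(2.1) = 6.3.

Step 4 — take square root: d = √(6.3) ≈ 2.51.

d(x, mu) = √(6.3) ≈ 2.51


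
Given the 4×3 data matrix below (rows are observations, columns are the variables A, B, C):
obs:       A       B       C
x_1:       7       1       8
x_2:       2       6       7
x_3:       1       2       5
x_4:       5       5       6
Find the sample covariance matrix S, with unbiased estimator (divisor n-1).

Step 1 — column means:
  mean(A) = (7 + 2 + 1 + 5) / 4 = 15/4 = 3.75
  mean(B) = (1 + 6 + 2 + 5) / 4 = 14/4 = 3.5
  mean(C) = (8 + 7 + 5 + 6) / 4 = 26/4 = 6.5

Step 2 — sample covariance S[i,j] = (1/(n-1)) · Σ_k (x_{k,i} - mean_i) · (x_{k,j} - mean_j), with n-1 = 3.
  S[A,A] = ((3.25)·(3.25) + (-1.75)·(-1.75) + (-2.75)·(-2.75) + (1.25)·(1.25)) / 3 = 22.75/3 = 7.5833
  S[A,B] = ((3.25)·(-2.5) + (-1.75)·(2.5) + (-2.75)·(-1.5) + (1.25)·(1.5)) / 3 = -6.5/3 = -2.1667
  S[A,C] = ((3.25)·(1.5) + (-1.75)·(0.5) + (-2.75)·(-1.5) + (1.25)·(-0.5)) / 3 = 7.5/3 = 2.5
  S[B,B] = ((-2.5)·(-2.5) + (2.5)·(2.5) + (-1.5)·(-1.5) + (1.5)·(1.5)) / 3 = 17/3 = 5.6667
  S[B,C] = ((-2.5)·(1.5) + (2.5)·(0.5) + (-1.5)·(-1.5) + (1.5)·(-0.5)) / 3 = -1/3 = -0.3333
  S[C,C] = ((1.5)·(1.5) + (0.5)·(0.5) + (-1.5)·(-1.5) + (-0.5)·(-0.5)) / 3 = 5/3 = 1.6667

S is symmetric (S[j,i] = S[i,j]). Assembling:

S = [[7.5833, -2.1667, 2.5],
 [-2.1667, 5.6667, -0.3333],
 [2.5, -0.3333, 1.6667]]


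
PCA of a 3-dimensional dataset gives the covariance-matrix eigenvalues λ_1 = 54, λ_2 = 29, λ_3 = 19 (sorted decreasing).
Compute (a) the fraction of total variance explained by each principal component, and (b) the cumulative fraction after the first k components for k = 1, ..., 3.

Step 1 — total variance = trace(Sigma) = Σ λ_i = 54 + 29 + 19 = 102.

Step 2 — fraction explained by component i = λ_i / Σ λ:
  PC1: 54/102 = 0.5294
  PC2: 29/102 = 0.2843
  PC3: 19/102 = 0.1863

Step 3 — cumulative fraction after k components = (λ_1 + ... + λ_k) / Σ λ:
  k = 1: 54/102 = 0.5294
  k = 2: (54 + 29)/102 = 83/102 = 0.8137
  k = 3: (54 + 29 + 19)/102 = 102/102 = 1

Summary (fraction, with percent):

explained: PC1 0.5294 (52.94%), PC2 0.2843 (28.43%), PC3 0.1863 (18.63%);  cumulative: 0.5294, 0.8137, 1


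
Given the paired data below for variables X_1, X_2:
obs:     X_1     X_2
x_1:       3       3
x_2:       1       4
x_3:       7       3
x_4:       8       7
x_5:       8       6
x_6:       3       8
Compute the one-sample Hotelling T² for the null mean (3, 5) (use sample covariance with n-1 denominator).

Step 1 — sample mean vector:
  mean(X_1) = (3 + 1 + 7 + 8 + 8 + 3) / 6 = 30/6 = 5
  mean(X_2) = (3 + 4 + 3 + 7 + 6 + 8) / 6 = 31/6 = 5.1667
  x̄ = (5, 5.1667),  deviation x̄ - mu_0 = (5, 5.1667) - (3, 5) = (2, 0.1667).

Step 2 — sample covariance matrix, S[i,j] = (1/(n-1)) · Σ_k (x_{k,i} - mean_i) · (x_{k,j} - mean_j), divisor n-1 = 5:
  S[X_1,X_1] = ((-2)·(-2) + (-4)·(-4) + (2)·(2) + (3)·(3) + (3)·(3) + (-2)·(-2)) / 5 = 46/5 = 9.2
  S[X_1,X_2] = ((-2)·(-2.1667) + (-4)·(-1.1667) + (2)·(-2.1667) + (3)·(1.8333) + (3)·(0.8333) + (-2)·(2.8333)) / 5 = 7/5 = 1.4
  S[X_2,X_2] = ((-2.1667)·(-2.1667) + (-1.1667)·(-1.1667) + (-2.1667)·(-2.1667) + (1.8333)·(1.8333) + (0.8333)·(0.8333) + (2.8333)·(2.8333)) / 5 = 22.8333/5 = 4.5667
  S = [[9.2, 1.4],
 [1.4, 4.5667]].

Step 3 — invert S. det(S) = 9.2·4.5667 - (1.4)² = 40.0533.
  S^{-1} = (1/det) · [[d, -b], [-b, a]] = [[0.114, -0.035],
 [-0.035, 0.2297]].

Step 4 — quadratic form (x̄ - mu_0)^T · S^{-1} · (x̄ - mu_0):
  S^{-1} · (x̄ - mu_0) = (0.2222, -0.0316),
  (x̄ - mu_0)^T · [...] = (2)·(0.2222) + (0.1667)·(-0.0316) = 0.4391.

Step 5 — scale by n: T² = 6 · 0.4391 = 2.6348.

T² ≈ 2.6348


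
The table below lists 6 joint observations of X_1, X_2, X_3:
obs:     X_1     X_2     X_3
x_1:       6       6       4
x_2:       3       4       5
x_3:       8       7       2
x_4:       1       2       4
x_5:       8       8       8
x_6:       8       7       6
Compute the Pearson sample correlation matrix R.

Step 1 — column means:
  mean(X_1) = (6 + 3 + 8 + 1 + 8 + 8) / 6 = 34/6 = 5.6667
  mean(X_2) = (6 + 4 + 7 + 2 + 8 + 7) / 6 = 34/6 = 5.6667
  mean(X_3) = (4 + 5 + 2 + 4 + 8 + 6) / 6 = 29/6 = 4.8333

Step 2 — sample variances and covariances s[i,j] = (1/(n-1)) · Σ_k (x_{k,i} - mean_i) · (x_{k,j} - mean_j), with n-1 = 5:
  s[X_1,X_1] = ((0.3333)·(0.3333) + (-2.6667)·(-2.6667) + (2.3333)·(2.3333) + (-4.6667)·(-4.6667) + (2.3333)·(2.3333) + (2.3333)·(2.3333)) / 5 = 45.3333/5 = 9.0667
  s[X_1,X_2] = ((0.3333)·(0.3333) + (-2.6667)·(-1.6667) + (2.3333)·(1.3333) + (-4.6667)·(-3.6667) + (2.3333)·(2.3333) + (2.3333)·(1.3333)) / 5 = 33.3333/5 = 6.6667
  s[X_1,X_3] = ((0.3333)·(-0.8333) + (-2.6667)·(0.1667) + (2.3333)·(-2.8333) + (-4.6667)·(-0.8333) + (2.3333)·(3.1667) + (2.3333)·(1.1667)) / 5 = 6.6667/5 = 1.3333
  s[X_2,X_2] = ((0.3333)·(0.3333) + (-1.6667)·(-1.6667) + (1.3333)·(1.3333) + (-3.6667)·(-3.6667) + (2.3333)·(2.3333) + (1.3333)·(1.3333)) / 5 = 25.3333/5 = 5.0667
  s[X_2,X_3] = ((0.3333)·(-0.8333) + (-1.6667)·(0.1667) + (1.3333)·(-2.8333) + (-3.6667)·(-0.8333) + (2.3333)·(3.1667) + (1.3333)·(1.1667)) / 5 = 7.6667/5 = 1.5333
  s[X_3,X_3] = ((-0.8333)·(-0.8333) + (0.1667)·(0.1667) + (-2.8333)·(-2.8333) + (-0.8333)·(-0.8333) + (3.1667)·(3.1667) + (1.1667)·(1.1667)) / 5 = 20.8333/5 = 4.1667
  Sample standard deviations s_i = √(s[i,i]):
  s(X_1) = √(9.0667) = 3.0111
  s(X_2) = √(5.0667) = 2.2509
  s(X_3) = √(4.1667) = 2.0412

Step 3 — r_{ij} = s_{ij} / (s_i · s_j):
  r[X_1,X_1] = 1 (diagonal).
  r[X_1,X_2] = 6.6667 / (3.0111 · 2.2509) = 6.6667 / 6.7777 = 0.9836
  r[X_1,X_3] = 1.3333 / (3.0111 · 2.0412) = 1.3333 / 6.1464 = 0.2169
  r[X_2,X_2] = 1 (diagonal).
  r[X_2,X_3] = 1.5333 / (2.2509 · 2.0412) = 1.5333 / 4.5947 = 0.3337
  r[X_3,X_3] = 1 (diagonal).

R is symmetric with unit diagonal. Assembling:

R = [[1, 0.9836, 0.2169],
 [0.9836, 1, 0.3337],
 [0.2169, 0.3337, 1]]
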